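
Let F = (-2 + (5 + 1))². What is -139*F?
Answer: -2224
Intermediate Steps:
F = 16 (F = (-2 + 6)² = 4² = 16)
-139*F = -139*16 = -2224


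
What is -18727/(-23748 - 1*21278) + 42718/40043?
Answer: 2673305929/1802976118 ≈ 1.4827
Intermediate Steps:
-18727/(-23748 - 1*21278) + 42718/40043 = -18727/(-23748 - 21278) + 42718*(1/40043) = -18727/(-45026) + 42718/40043 = -18727*(-1/45026) + 42718/40043 = 18727/45026 + 42718/40043 = 2673305929/1802976118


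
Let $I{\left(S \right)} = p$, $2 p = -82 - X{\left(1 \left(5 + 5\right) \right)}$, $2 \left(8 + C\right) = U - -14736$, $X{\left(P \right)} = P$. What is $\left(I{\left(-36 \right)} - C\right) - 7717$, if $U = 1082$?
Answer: $-15664$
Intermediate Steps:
$C = 7901$ ($C = -8 + \frac{1082 - -14736}{2} = -8 + \frac{1082 + 14736}{2} = -8 + \frac{1}{2} \cdot 15818 = -8 + 7909 = 7901$)
$p = -46$ ($p = \frac{-82 - 1 \left(5 + 5\right)}{2} = \frac{-82 - 1 \cdot 10}{2} = \frac{-82 - 10}{2} = \frac{1}{2} \left(-92\right) = -46$)
$I{\left(S \right)} = -46$
$\left(I{\left(-36 \right)} - C\right) - 7717 = \left(-46 - 7901\right) - 7717 = -7947 - 7717 = -15664$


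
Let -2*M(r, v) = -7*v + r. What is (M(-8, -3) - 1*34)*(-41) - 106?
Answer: 3109/2 ≈ 1554.5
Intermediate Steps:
M(r, v) = -r/2 + 7*v/2 (M(r, v) = -(-7*v + r)/2 = -(r - 7*v)/2 = -r/2 + 7*v/2)
(M(-8, -3) - 1*34)*(-41) - 106 = ((-½*(-8) + (7/2)*(-3)) - 1*34)*(-41) - 106 = ((4 - 21/2) - 34)*(-41) - 106 = (-13/2 - 34)*(-41) - 106 = -81/2*(-41) - 106 = 3321/2 - 106 = 3109/2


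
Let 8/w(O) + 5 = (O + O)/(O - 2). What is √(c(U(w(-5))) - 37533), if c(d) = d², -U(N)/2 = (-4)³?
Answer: I*√21149 ≈ 145.43*I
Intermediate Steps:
w(O) = 8/(-5 + 2*O/(-2 + O)) (w(O) = 8/(-5 + (O + O)/(O - 2)) = 8/(-5 + (2*O)/(-2 + O)) = 8/(-5 + 2*O/(-2 + O)))
U(N) = 128 (U(N) = -2*(-4)³ = -2*(-64) = 128)
√(c(U(w(-5))) - 37533) = √(128² - 37533) = √(16384 - 37533) = √(-21149) = I*√21149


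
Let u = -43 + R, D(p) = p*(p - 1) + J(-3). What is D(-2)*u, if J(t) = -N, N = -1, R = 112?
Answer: 483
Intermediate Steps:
J(t) = 1 (J(t) = -1*(-1) = 1)
D(p) = 1 + p*(-1 + p) (D(p) = p*(p - 1) + 1 = p*(-1 + p) + 1 = 1 + p*(-1 + p))
u = 69 (u = -43 + 112 = 69)
D(-2)*u = (1 + (-2)² - 1*(-2))*69 = (1 + 4 + 2)*69 = 7*69 = 483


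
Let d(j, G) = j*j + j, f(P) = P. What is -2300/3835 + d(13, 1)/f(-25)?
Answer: -151094/19175 ≈ -7.8797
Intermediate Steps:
d(j, G) = j + j² (d(j, G) = j² + j = j + j²)
-2300/3835 + d(13, 1)/f(-25) = -2300/3835 + (13*(1 + 13))/(-25) = -2300*1/3835 + (13*14)*(-1/25) = -460/767 + 182*(-1/25) = -460/767 - 182/25 = -151094/19175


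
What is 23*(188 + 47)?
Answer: 5405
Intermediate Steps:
23*(188 + 47) = 23*235 = 5405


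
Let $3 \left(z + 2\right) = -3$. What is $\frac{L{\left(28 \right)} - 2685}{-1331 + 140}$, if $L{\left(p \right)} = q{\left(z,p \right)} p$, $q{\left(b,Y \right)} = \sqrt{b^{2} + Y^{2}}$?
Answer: $\frac{895}{397} - \frac{28 \sqrt{793}}{1191} \approx 1.5924$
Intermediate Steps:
$z = -3$ ($z = -2 + \frac{1}{3} \left(-3\right) = -2 - 1 = -3$)
$q{\left(b,Y \right)} = \sqrt{Y^{2} + b^{2}}$
$L{\left(p \right)} = p \sqrt{9 + p^{2}}$ ($L{\left(p \right)} = \sqrt{p^{2} + \left(-3\right)^{2}} p = \sqrt{p^{2} + 9} p = \sqrt{9 + p^{2}} p = p \sqrt{9 + p^{2}}$)
$\frac{L{\left(28 \right)} - 2685}{-1331 + 140} = \frac{28 \sqrt{9 + 28^{2}} - 2685}{-1331 + 140} = \frac{28 \sqrt{9 + 784} - 2685}{-1191} = \left(28 \sqrt{793} - 2685\right) \left(- \frac{1}{1191}\right) = \left(-2685 + 28 \sqrt{793}\right) \left(- \frac{1}{1191}\right) = \frac{895}{397} - \frac{28 \sqrt{793}}{1191}$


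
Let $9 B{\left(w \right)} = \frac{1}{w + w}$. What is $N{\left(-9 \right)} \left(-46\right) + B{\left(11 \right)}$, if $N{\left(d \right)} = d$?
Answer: $\frac{81973}{198} \approx 414.0$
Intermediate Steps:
$B{\left(w \right)} = \frac{1}{18 w}$ ($B{\left(w \right)} = \frac{1}{9 \left(w + w\right)} = \frac{1}{9 \cdot 2 w} = \frac{\frac{1}{2} \frac{1}{w}}{9} = \frac{1}{18 w}$)
$N{\left(-9 \right)} \left(-46\right) + B{\left(11 \right)} = \left(-9\right) \left(-46\right) + \frac{1}{18 \cdot 11} = 414 + \frac{1}{18} \cdot \frac{1}{11} = 414 + \frac{1}{198} = \frac{81973}{198}$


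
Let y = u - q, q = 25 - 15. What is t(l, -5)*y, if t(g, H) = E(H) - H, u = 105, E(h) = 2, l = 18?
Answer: 665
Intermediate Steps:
q = 10
t(g, H) = 2 - H
y = 95 (y = 105 - 1*10 = 105 - 10 = 95)
t(l, -5)*y = (2 - 1*(-5))*95 = (2 + 5)*95 = 7*95 = 665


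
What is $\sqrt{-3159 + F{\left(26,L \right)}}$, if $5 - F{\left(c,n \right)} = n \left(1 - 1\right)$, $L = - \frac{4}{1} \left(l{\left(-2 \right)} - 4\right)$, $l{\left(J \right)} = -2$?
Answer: $i \sqrt{3154} \approx 56.16 i$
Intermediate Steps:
$L = 24$ ($L = - \frac{4}{1} \left(-2 - 4\right) = \left(-4\right) 1 \left(-6\right) = \left(-4\right) \left(-6\right) = 24$)
$F{\left(c,n \right)} = 5$ ($F{\left(c,n \right)} = 5 - n \left(1 - 1\right) = 5 - n 0 = 5 - 0 = 5 + 0 = 5$)
$\sqrt{-3159 + F{\left(26,L \right)}} = \sqrt{-3159 + 5} = \sqrt{-3154} = i \sqrt{3154}$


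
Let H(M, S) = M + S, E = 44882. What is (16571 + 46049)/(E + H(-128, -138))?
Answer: 15655/11154 ≈ 1.4035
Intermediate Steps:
(16571 + 46049)/(E + H(-128, -138)) = (16571 + 46049)/(44882 + (-128 - 138)) = 62620/(44882 - 266) = 62620/44616 = 62620*(1/44616) = 15655/11154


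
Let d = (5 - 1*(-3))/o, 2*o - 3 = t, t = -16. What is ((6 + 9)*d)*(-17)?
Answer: 4080/13 ≈ 313.85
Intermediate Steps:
o = -13/2 (o = 3/2 + (1/2)*(-16) = 3/2 - 8 = -13/2 ≈ -6.5000)
d = -16/13 (d = (5 - 1*(-3))/(-13/2) = (5 + 3)*(-2/13) = 8*(-2/13) = -16/13 ≈ -1.2308)
((6 + 9)*d)*(-17) = ((6 + 9)*(-16/13))*(-17) = (15*(-16/13))*(-17) = -240/13*(-17) = 4080/13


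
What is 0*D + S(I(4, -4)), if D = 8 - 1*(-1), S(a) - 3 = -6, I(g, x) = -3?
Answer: -3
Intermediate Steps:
S(a) = -3 (S(a) = 3 - 6 = -3)
D = 9 (D = 8 + 1 = 9)
0*D + S(I(4, -4)) = 0*9 - 3 = 0 - 3 = -3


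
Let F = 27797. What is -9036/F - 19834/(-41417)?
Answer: 177081686/1151268349 ≈ 0.15381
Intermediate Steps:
-9036/F - 19834/(-41417) = -9036/27797 - 19834/(-41417) = -9036*1/27797 - 19834*(-1/41417) = -9036/27797 + 19834/41417 = 177081686/1151268349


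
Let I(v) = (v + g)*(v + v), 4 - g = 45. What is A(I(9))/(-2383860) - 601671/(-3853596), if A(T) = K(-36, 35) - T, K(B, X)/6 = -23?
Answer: 39794765417/255178704460 ≈ 0.15595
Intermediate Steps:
g = -41 (g = 4 - 1*45 = 4 - 45 = -41)
I(v) = 2*v*(-41 + v) (I(v) = (v - 41)*(v + v) = (-41 + v)*(2*v) = 2*v*(-41 + v))
K(B, X) = -138 (K(B, X) = 6*(-23) = -138)
A(T) = -138 - T
A(I(9))/(-2383860) - 601671/(-3853596) = (-138 - 2*9*(-41 + 9))/(-2383860) - 601671/(-3853596) = (-138 - 2*9*(-32))*(-1/2383860) - 601671*(-1/3853596) = (-138 - 1*(-576))*(-1/2383860) + 200557/1284532 = (-138 + 576)*(-1/2383860) + 200557/1284532 = 438*(-1/2383860) + 200557/1284532 = -73/397310 + 200557/1284532 = 39794765417/255178704460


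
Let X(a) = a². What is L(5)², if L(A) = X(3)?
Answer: 81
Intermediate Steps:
L(A) = 9 (L(A) = 3² = 9)
L(5)² = 9² = 81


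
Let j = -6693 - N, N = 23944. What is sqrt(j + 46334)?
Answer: sqrt(15697) ≈ 125.29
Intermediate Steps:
j = -30637 (j = -6693 - 1*23944 = -6693 - 23944 = -30637)
sqrt(j + 46334) = sqrt(-30637 + 46334) = sqrt(15697)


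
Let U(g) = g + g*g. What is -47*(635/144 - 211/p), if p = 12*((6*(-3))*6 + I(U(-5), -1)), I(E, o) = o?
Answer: -3372109/15696 ≈ -214.84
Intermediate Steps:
U(g) = g + g²
p = -1308 (p = 12*((6*(-3))*6 - 1) = 12*(-18*6 - 1) = 12*(-108 - 1) = 12*(-109) = -1308)
-47*(635/144 - 211/p) = -47*(635/144 - 211/(-1308)) = -47*(635*(1/144) - 211*(-1/1308)) = -47*(635/144 + 211/1308) = -47*71747/15696 = -3372109/15696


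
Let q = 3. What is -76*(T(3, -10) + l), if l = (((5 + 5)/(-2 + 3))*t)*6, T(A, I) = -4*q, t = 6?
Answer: -26448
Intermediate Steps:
T(A, I) = -12 (T(A, I) = -4*3 = -12)
l = 360 (l = (((5 + 5)/(-2 + 3))*6)*6 = ((10/1)*6)*6 = ((10*1)*6)*6 = (10*6)*6 = 60*6 = 360)
-76*(T(3, -10) + l) = -76*(-12 + 360) = -76*348 = -26448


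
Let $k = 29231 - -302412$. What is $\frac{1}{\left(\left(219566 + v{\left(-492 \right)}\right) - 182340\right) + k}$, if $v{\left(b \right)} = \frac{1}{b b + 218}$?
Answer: $\frac{242282}{89370319059} \approx 2.711 \cdot 10^{-6}$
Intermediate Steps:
$k = 331643$ ($k = 29231 + 302412 = 331643$)
$v{\left(b \right)} = \frac{1}{218 + b^{2}}$ ($v{\left(b \right)} = \frac{1}{b^{2} + 218} = \frac{1}{218 + b^{2}}$)
$\frac{1}{\left(\left(219566 + v{\left(-492 \right)}\right) - 182340\right) + k} = \frac{1}{\left(\left(219566 + \frac{1}{218 + \left(-492\right)^{2}}\right) - 182340\right) + 331643} = \frac{1}{\left(\left(219566 + \frac{1}{218 + 242064}\right) - 182340\right) + 331643} = \frac{1}{\left(\left(219566 + \frac{1}{242282}\right) - 182340\right) + 331643} = \frac{1}{\left(\frac{53196889613}{242282} - 182340\right) + 331643} = \frac{1}{\frac{9019189733}{242282} + 331643} = \frac{1}{\frac{89370319059}{242282}} = \frac{242282}{89370319059}$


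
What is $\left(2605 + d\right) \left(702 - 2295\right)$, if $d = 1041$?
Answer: $-5808078$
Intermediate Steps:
$\left(2605 + d\right) \left(702 - 2295\right) = \left(2605 + 1041\right) \left(702 - 2295\right) = 3646 \left(-1593\right) = -5808078$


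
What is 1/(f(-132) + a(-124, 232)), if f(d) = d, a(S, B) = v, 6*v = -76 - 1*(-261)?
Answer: -6/607 ≈ -0.0098847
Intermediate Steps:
v = 185/6 (v = (-76 - 1*(-261))/6 = (-76 + 261)/6 = (⅙)*185 = 185/6 ≈ 30.833)
a(S, B) = 185/6
1/(f(-132) + a(-124, 232)) = 1/(-132 + 185/6) = 1/(-607/6) = -6/607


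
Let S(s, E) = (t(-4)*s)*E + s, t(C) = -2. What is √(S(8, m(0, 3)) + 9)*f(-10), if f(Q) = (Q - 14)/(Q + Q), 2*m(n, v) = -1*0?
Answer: 6*√17/5 ≈ 4.9477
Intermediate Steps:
m(n, v) = 0 (m(n, v) = (-1*0)/2 = (½)*0 = 0)
S(s, E) = s - 2*E*s (S(s, E) = (-2*s)*E + s = -2*E*s + s = s - 2*E*s)
f(Q) = (-14 + Q)/(2*Q) (f(Q) = (-14 + Q)/((2*Q)) = (-14 + Q)*(1/(2*Q)) = (-14 + Q)/(2*Q))
√(S(8, m(0, 3)) + 9)*f(-10) = √(8*(1 - 2*0) + 9)*((½)*(-14 - 10)/(-10)) = √(8*(1 + 0) + 9)*((½)*(-⅒)*(-24)) = √(8*1 + 9)*(6/5) = √(8 + 9)*(6/5) = √17*(6/5) = 6*√17/5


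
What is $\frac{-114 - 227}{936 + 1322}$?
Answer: $- \frac{341}{2258} \approx -0.15102$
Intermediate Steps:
$\frac{-114 - 227}{936 + 1322} = - \frac{341}{2258}$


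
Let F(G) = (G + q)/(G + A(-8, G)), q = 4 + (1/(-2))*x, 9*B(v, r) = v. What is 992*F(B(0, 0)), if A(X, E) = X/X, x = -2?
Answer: 4960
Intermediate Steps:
A(X, E) = 1
B(v, r) = v/9
q = 5 (q = 4 + (1/(-2))*(-2) = 4 + (1*(-½))*(-2) = 4 - ½*(-2) = 4 + 1 = 5)
F(G) = (5 + G)/(1 + G) (F(G) = (G + 5)/(G + 1) = (5 + G)/(1 + G))
992*F(B(0, 0)) = 992*((5 + (⅑)*0)/(1 + (⅑)*0)) = 992*((5 + 0)/(1 + 0)) = 992*(5/1) = 992*(1*5) = 992*5 = 4960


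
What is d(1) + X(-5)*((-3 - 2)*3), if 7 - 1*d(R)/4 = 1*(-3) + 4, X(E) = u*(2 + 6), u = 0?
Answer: 24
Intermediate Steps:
X(E) = 0 (X(E) = 0*(2 + 6) = 0*8 = 0)
d(R) = 24 (d(R) = 28 - 4*(1*(-3) + 4) = 28 - 4*(-3 + 4) = 28 - 4*1 = 28 - 4 = 24)
d(1) + X(-5)*((-3 - 2)*3) = 24 + 0*((-3 - 2)*3) = 24 + 0*(-5*3) = 24 + 0*(-15) = 24 + 0 = 24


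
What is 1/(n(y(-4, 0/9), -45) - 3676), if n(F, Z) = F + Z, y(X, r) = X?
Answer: -1/3725 ≈ -0.00026846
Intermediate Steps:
1/(n(y(-4, 0/9), -45) - 3676) = 1/((-4 - 45) - 3676) = 1/(-49 - 3676) = 1/(-3725) = -1/3725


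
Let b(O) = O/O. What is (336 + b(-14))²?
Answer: 113569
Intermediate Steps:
b(O) = 1
(336 + b(-14))² = (336 + 1)² = 337² = 113569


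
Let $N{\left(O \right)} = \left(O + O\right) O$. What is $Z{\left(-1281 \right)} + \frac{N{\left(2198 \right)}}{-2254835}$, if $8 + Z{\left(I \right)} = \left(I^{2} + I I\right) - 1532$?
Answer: $\frac{7396710484562}{2254835} \approx 3.2804 \cdot 10^{6}$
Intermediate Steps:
$N{\left(O \right)} = 2 O^{2}$ ($N{\left(O \right)} = 2 O O = 2 O^{2}$)
$Z{\left(I \right)} = -1540 + 2 I^{2}$ ($Z{\left(I \right)} = -8 - \left(1532 - I^{2} - I I\right) = -8 + \left(\left(I^{2} + I^{2}\right) - 1532\right) = -8 + \left(2 I^{2} - 1532\right) = -8 + \left(-1532 + 2 I^{2}\right) = -1540 + 2 I^{2}$)
$Z{\left(-1281 \right)} + \frac{N{\left(2198 \right)}}{-2254835} = \left(-1540 + 2 \left(-1281\right)^{2}\right) + \frac{2 \cdot 2198^{2}}{-2254835} = \left(-1540 + 2 \cdot 1640961\right) + 2 \cdot 4831204 \left(- \frac{1}{2254835}\right) = \left(-1540 + 3281922\right) + 9662408 \left(- \frac{1}{2254835}\right) = 3280382 - \frac{9662408}{2254835} = \frac{7396710484562}{2254835}$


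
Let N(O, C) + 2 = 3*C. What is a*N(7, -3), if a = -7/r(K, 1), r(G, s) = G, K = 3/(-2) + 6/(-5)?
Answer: -770/27 ≈ -28.519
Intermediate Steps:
K = -27/10 (K = 3*(-½) + 6*(-⅕) = -3/2 - 6/5 = -27/10 ≈ -2.7000)
a = 70/27 (a = -7/(-27/10) = -7*(-10/27) = 70/27 ≈ 2.5926)
N(O, C) = -2 + 3*C
a*N(7, -3) = 70*(-2 + 3*(-3))/27 = 70*(-2 - 9)/27 = (70/27)*(-11) = -770/27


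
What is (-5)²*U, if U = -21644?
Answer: -541100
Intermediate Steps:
(-5)²*U = (-5)²*(-21644) = 25*(-21644) = -541100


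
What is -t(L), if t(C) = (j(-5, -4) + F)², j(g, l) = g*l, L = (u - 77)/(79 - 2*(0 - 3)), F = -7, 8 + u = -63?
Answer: -169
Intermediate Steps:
u = -71 (u = -8 - 63 = -71)
L = -148/85 (L = (-71 - 77)/(79 - 2*(0 - 3)) = -148/(79 - 2*(-3)) = -148/(79 + 6) = -148/85 ≈ -1.7412)
t(C) = 169 (t(C) = (-5*(-4) - 7)² = (20 - 7)² = 13² = 169)
-t(L) = -1*169 = -169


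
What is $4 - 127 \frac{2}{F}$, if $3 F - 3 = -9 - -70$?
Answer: $- \frac{253}{32} \approx -7.9063$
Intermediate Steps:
$F = \frac{64}{3}$ ($F = 1 + \frac{-9 - -70}{3} = 1 + \frac{-9 + 70}{3} = 1 + \frac{1}{3} \cdot 61 = 1 + \frac{61}{3} = \frac{64}{3} \approx 21.333$)
$4 - 127 \frac{2}{F} = 4 - 127 \frac{2}{\frac{64}{3}} = 4 - 127 \cdot 2 \cdot \frac{3}{64} = 4 - \frac{381}{32} = - \frac{253}{32}$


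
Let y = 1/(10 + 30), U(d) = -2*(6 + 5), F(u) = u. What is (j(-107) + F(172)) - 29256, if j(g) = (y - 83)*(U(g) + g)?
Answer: -735209/40 ≈ -18380.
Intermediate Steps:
U(d) = -22 (U(d) = -2*11 = -22)
y = 1/40 ≈ 0.025000
j(g) = 36509/20 - 3319*g/40 (j(g) = (1/40 - 83)*(-22 + g) = -3319*(-22 + g)/40 = 36509/20 - 3319*g/40)
(j(-107) + F(172)) - 29256 = ((36509/20 - 3319/40*(-107)) + 172) - 29256 = ((36509/20 + 355133/40) + 172) - 29256 = (428151/40 + 172) - 29256 = 435031/40 - 29256 = -735209/40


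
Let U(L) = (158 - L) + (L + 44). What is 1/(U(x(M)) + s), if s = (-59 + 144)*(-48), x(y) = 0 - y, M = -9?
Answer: -1/3878 ≈ -0.00025787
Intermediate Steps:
x(y) = -y
s = -4080 (s = 85*(-48) = -4080)
U(L) = 202 (U(L) = (158 - L) + (44 + L) = 202)
1/(U(x(M)) + s) = 1/(202 - 4080) = 1/(-3878) = -1/3878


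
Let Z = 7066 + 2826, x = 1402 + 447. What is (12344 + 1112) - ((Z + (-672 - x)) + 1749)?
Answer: 4336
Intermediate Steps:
x = 1849
Z = 9892
(12344 + 1112) - ((Z + (-672 - x)) + 1749) = (12344 + 1112) - ((9892 + (-672 - 1*1849)) + 1749) = 13456 - ((9892 + (-672 - 1849)) + 1749) = 13456 - ((9892 - 2521) + 1749) = 13456 - (7371 + 1749) = 13456 - 1*9120 = 13456 - 9120 = 4336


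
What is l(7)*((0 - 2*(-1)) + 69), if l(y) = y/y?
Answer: 71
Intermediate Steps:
l(y) = 1
l(7)*((0 - 2*(-1)) + 69) = 1*((0 - 2*(-1)) + 69) = 1*((0 + 2) + 69) = 1*(2 + 69) = 1*71 = 71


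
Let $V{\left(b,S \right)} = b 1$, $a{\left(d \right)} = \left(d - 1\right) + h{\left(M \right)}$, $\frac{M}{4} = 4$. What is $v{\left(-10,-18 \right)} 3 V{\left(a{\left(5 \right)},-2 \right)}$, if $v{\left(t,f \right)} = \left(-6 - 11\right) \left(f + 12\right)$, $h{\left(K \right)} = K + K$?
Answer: $11016$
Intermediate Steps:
$M = 16$ ($M = 4 \cdot 4 = 16$)
$h{\left(K \right)} = 2 K$
$a{\left(d \right)} = 31 + d$ ($a{\left(d \right)} = \left(d - 1\right) + 2 \cdot 16 = \left(-1 + d\right) + 32 = 31 + d$)
$V{\left(b,S \right)} = b$
$v{\left(t,f \right)} = -204 - 17 f$ ($v{\left(t,f \right)} = - 17 \left(12 + f\right) = -204 - 17 f$)
$v{\left(-10,-18 \right)} 3 V{\left(a{\left(5 \right)},-2 \right)} = \left(-204 - -306\right) 3 \left(31 + 5\right) = \left(-204 + 306\right) 3 \cdot 36 = 102 \cdot 3 \cdot 36 = 306 \cdot 36 = 11016$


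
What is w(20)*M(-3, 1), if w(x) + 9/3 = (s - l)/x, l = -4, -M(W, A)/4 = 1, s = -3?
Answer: 59/5 ≈ 11.800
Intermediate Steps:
M(W, A) = -4 (M(W, A) = -4*1 = -4)
w(x) = -3 + 1/x (w(x) = -3 + (-3 - 1*(-4))/x = -3 + (-3 + 4)/x = -3 + 1/x)
w(20)*M(-3, 1) = (-3 + 1/20)*(-4) = -59/20*(-4) = 59/5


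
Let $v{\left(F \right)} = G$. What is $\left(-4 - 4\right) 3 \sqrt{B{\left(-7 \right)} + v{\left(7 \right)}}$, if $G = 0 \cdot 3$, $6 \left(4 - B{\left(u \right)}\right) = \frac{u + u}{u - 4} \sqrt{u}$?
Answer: $- \frac{8 \sqrt{4356 - 231 i \sqrt{7}}}{11} \approx -48.117 + 3.3591 i$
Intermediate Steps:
$B{\left(u \right)} = 4 - \frac{u^{\frac{3}{2}}}{3 \left(-4 + u\right)}$ ($B{\left(u \right)} = 4 - \frac{\frac{u + u}{u - 4} \sqrt{u}}{6} = 4 - \frac{\frac{2 u}{-4 + u} \sqrt{u}}{6} = 4 - \frac{2 u^{\frac{3}{2}} \frac{1}{-4 + u}}{6} = 4 - \frac{u^{\frac{3}{2}}}{3 \left(-4 + u\right)}$)
$G = 0$
$v{\left(F \right)} = 0$
$\left(-4 - 4\right) 3 \sqrt{B{\left(-7 \right)} + v{\left(7 \right)}} = \left(-4 - 4\right) 3 \sqrt{\frac{-48 - \left(-7\right)^{\frac{3}{2}} + 12 \left(-7\right)}{3 \left(-4 - 7\right)} + 0} = \left(-8\right) 3 \sqrt{\frac{-48 - - 7 i \sqrt{7} - 84}{3 \left(-11\right)} + 0} = - 24 \sqrt{\frac{1}{3} \left(- \frac{1}{11}\right) \left(-48 + 7 i \sqrt{7} - 84\right) + 0} = - 24 \sqrt{\frac{1}{3} \left(- \frac{1}{11}\right) \left(-132 + 7 i \sqrt{7}\right) + 0} = - 24 \sqrt{\left(4 - \frac{7 i \sqrt{7}}{33}\right) + 0} = - 24 \sqrt{4 - \frac{7 i \sqrt{7}}{33}}$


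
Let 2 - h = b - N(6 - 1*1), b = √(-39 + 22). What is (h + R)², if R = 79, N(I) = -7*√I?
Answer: (-81 + 7*√5 + I*√17)² ≈ 4253.3 - 538.87*I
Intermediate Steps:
b = I*√17 (b = √(-17) = I*√17 ≈ 4.1231*I)
h = 2 - 7*√5 - I*√17 (h = 2 - (I*√17 - (-7)*√(6 - 1*1)) = 2 - (I*√17 - (-7)*√(6 - 1)) = 2 - (I*√17 - (-7)*√5) = 2 - (I*√17 + 7*√5) = 2 - (7*√5 + I*√17) = 2 + (-7*√5 - I*√17) = 2 - 7*√5 - I*√17 ≈ -13.652 - 4.1231*I)
(h + R)² = ((2 - 7*√5 - I*√17) + 79)² = (81 - 7*√5 - I*√17)²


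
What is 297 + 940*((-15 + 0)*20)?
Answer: -281703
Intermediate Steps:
297 + 940*((-15 + 0)*20) = 297 + 940*(-15*20) = 297 + 940*(-300) = 297 - 282000 = -281703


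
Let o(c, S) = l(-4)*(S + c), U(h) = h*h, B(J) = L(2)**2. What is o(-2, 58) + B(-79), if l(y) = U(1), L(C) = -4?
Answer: 72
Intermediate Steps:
B(J) = 16 (B(J) = (-4)**2 = 16)
U(h) = h**2
l(y) = 1 (l(y) = 1**2 = 1)
o(c, S) = S + c (o(c, S) = 1*(S + c) = S + c)
o(-2, 58) + B(-79) = (58 - 2) + 16 = 56 + 16 = 72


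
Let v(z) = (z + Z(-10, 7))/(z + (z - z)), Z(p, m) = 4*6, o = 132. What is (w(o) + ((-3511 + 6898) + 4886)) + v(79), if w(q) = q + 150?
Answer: 675948/79 ≈ 8556.3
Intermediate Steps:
Z(p, m) = 24
v(z) = (24 + z)/z (v(z) = (z + 24)/(z + (z - z)) = (24 + z)/(z + 0) = (24 + z)/z)
w(q) = 150 + q
(w(o) + ((-3511 + 6898) + 4886)) + v(79) = ((150 + 132) + ((-3511 + 6898) + 4886)) + (24 + 79)/79 = (282 + (3387 + 4886)) + (1/79)*103 = (282 + 8273) + 103/79 = 8555 + 103/79 = 675948/79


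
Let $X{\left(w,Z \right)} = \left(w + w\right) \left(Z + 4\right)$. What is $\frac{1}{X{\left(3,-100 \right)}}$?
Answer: $- \frac{1}{576} \approx -0.0017361$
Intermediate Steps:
$X{\left(w,Z \right)} = 2 w \left(4 + Z\right)$
$\frac{1}{X{\left(3,-100 \right)}} = \frac{1}{2 \cdot 3 \left(4 - 100\right)} = \frac{1}{2 \cdot 3 \left(-96\right)} = \frac{1}{-576} = - \frac{1}{576}$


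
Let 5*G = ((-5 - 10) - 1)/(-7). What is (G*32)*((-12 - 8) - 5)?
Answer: -2560/7 ≈ -365.71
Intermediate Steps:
G = 16/35 (G = (((-5 - 10) - 1)/(-7))/5 = ((-15 - 1)*(-⅐))/5 = (-16*(-⅐))/5 = (⅕)*(16/7) = 16/35 ≈ 0.45714)
(G*32)*((-12 - 8) - 5) = ((16/35)*32)*((-12 - 8) - 5) = 512*(-20 - 5)/35 = (512/35)*(-25) = -2560/7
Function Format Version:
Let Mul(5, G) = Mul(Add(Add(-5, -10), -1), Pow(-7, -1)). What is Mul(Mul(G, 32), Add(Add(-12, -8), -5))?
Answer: Rational(-2560, 7) ≈ -365.71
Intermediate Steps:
G = Rational(16, 35) (G = Mul(Rational(1, 5), Mul(Add(Add(-5, -10), -1), Pow(-7, -1))) = Mul(Rational(1, 5), Mul(Add(-15, -1), Rational(-1, 7))) = Mul(Rational(1, 5), Mul(-16, Rational(-1, 7))) = Mul(Rational(1, 5), Rational(16, 7)) = Rational(16, 35) ≈ 0.45714)
Mul(Mul(G, 32), Add(Add(-12, -8), -5)) = Mul(Mul(Rational(16, 35), 32), Add(Add(-12, -8), -5)) = Mul(Rational(512, 35), Add(-20, -5)) = Mul(Rational(512, 35), -25) = Rational(-2560, 7)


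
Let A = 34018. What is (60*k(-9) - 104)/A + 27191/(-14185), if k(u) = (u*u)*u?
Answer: -773455289/241272665 ≈ -3.2057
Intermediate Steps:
k(u) = u³ (k(u) = u²*u = u³)
(60*k(-9) - 104)/A + 27191/(-14185) = (60*(-9)³ - 104)/34018 + 27191/(-14185) = (60*(-729) - 104)*(1/34018) + 27191*(-1/14185) = (-43740 - 104)*(1/34018) - 27191/14185 = -43844*1/34018 - 27191/14185 = -21922/17009 - 27191/14185 = -773455289/241272665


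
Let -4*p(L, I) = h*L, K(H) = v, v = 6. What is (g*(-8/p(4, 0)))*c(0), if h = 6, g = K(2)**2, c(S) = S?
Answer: 0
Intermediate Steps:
K(H) = 6
g = 36 (g = 6**2 = 36)
p(L, I) = -3*L/2
(g*(-8/p(4, 0)))*c(0) = (36*(-8/((-3/2*4))))*0 = (36*(-8/(-6)))*0 = (36*(-8*(-1/6)))*0 = (36*(4/3))*0 = 48*0 = 0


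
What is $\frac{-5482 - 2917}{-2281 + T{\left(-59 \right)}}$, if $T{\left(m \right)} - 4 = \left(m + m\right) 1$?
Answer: $\frac{8399}{2395} \approx 3.5069$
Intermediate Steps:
$T{\left(m \right)} = 4 + 2 m$ ($T{\left(m \right)} = 4 + \left(m + m\right) 1 = 4 + 2 m 1 = 4 + 2 m$)
$\frac{-5482 - 2917}{-2281 + T{\left(-59 \right)}} = \frac{-5482 - 2917}{-2281 + \left(4 + 2 \left(-59\right)\right)} = - \frac{8399}{-2281 + \left(4 - 118\right)} = - \frac{8399}{-2281 - 114} = - \frac{8399}{-2395} = \left(-8399\right) \left(- \frac{1}{2395}\right) = \frac{8399}{2395}$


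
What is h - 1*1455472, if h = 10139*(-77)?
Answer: -2236175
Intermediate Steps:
h = -780703
h - 1*1455472 = -780703 - 1*1455472 = -780703 - 1455472 = -2236175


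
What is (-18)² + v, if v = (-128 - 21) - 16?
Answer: 159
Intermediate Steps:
v = -165 (v = -149 - 16 = -165)
(-18)² + v = (-18)² - 165 = 324 - 165 = 159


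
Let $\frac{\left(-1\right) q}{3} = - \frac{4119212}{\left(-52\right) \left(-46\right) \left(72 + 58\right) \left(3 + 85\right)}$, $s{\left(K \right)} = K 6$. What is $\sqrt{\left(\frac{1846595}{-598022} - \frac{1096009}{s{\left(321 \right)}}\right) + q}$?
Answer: $\frac{i \sqrt{91158515306236216333129548430}}{12627461778360} \approx 23.91 i$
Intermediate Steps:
$s{\left(K \right)} = 6 K$
$q = \frac{3089409}{6841120}$ ($q = - 3 \left(- \frac{4119212}{\left(-52\right) \left(-46\right) \left(72 + 58\right) \left(3 + 85\right)}\right) = - 3 \left(- \frac{4119212}{2392 \cdot 130 \cdot 88}\right) = - 3 \left(- \frac{4119212}{2392 \cdot 11440}\right) = - 3 \left(- \frac{4119212}{27364480}\right) = - 3 \left(\left(-4119212\right) \frac{1}{27364480}\right) = \left(-3\right) \left(- \frac{1029803}{6841120}\right) = \frac{3089409}{6841120} \approx 0.45159$)
$\sqrt{\left(\frac{1846595}{-598022} - \frac{1096009}{s{\left(321 \right)}}\right) + q} = \sqrt{\left(\frac{1846595}{-598022} - \frac{1096009}{6 \cdot 321}\right) + \frac{3089409}{6841120}} = \sqrt{\left(1846595 \left(- \frac{1}{598022}\right) - \frac{1096009}{1926}\right) + \frac{3089409}{6841120}} = \sqrt{\left(- \frac{1846595}{598022} - \frac{1096009}{1926}\right) + \frac{3089409}{6841120}} = \sqrt{- \frac{164748509042}{287947593} + \frac{3089409}{6841120}} = \sqrt{- \frac{1126174732292064503}{1969884037424160}} = \frac{i \sqrt{91158515306236216333129548430}}{12627461778360}$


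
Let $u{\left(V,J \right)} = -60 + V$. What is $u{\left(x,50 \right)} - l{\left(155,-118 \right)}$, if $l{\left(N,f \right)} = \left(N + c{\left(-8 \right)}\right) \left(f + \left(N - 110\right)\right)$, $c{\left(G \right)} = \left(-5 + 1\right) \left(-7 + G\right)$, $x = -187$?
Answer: $15448$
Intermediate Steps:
$c{\left(G \right)} = 28 - 4 G$ ($c{\left(G \right)} = - 4 \left(-7 + G\right) = 28 - 4 G$)
$l{\left(N,f \right)} = \left(60 + N\right) \left(-110 + N + f\right)$ ($l{\left(N,f \right)} = \left(N + \left(28 - -32\right)\right) \left(f + \left(N - 110\right)\right) = \left(N + \left(28 + 32\right)\right) \left(f + \left(N - 110\right)\right) = \left(N + 60\right) \left(f + \left(-110 + N\right)\right) = \left(60 + N\right) \left(-110 + N + f\right)$)
$u{\left(x,50 \right)} - l{\left(155,-118 \right)} = \left(-60 - 187\right) - \left(-6600 + 155^{2} - 7750 + 60 \left(-118\right) + 155 \left(-118\right)\right) = -247 - \left(-6600 + 24025 - 7750 - 7080 - 18290\right) = -247 - -15695 = -247 + 15695 = 15448$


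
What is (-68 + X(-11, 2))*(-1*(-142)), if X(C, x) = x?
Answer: -9372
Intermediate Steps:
(-68 + X(-11, 2))*(-1*(-142)) = (-68 + 2)*(-1*(-142)) = -66*142 = -9372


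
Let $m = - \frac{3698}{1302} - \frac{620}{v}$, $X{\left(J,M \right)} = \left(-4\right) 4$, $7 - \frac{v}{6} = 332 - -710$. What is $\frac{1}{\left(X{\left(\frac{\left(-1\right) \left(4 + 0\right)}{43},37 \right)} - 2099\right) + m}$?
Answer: $- \frac{134757}{285380344} \approx -0.0004722$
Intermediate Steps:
$v = -6210$ ($v = 42 - 6 \left(332 - -710\right) = 42 - 6 \left(332 + 710\right) = 42 - 6252 = -6210$)
$X{\left(J,M \right)} = -16$
$m = - \frac{369289}{134757}$ ($m = - \frac{3698}{1302} - \frac{620}{-6210} = \left(-3698\right) \frac{1}{1302} - - \frac{62}{621} = - \frac{1849}{651} + \frac{62}{621} = - \frac{369289}{134757} \approx -2.7404$)
$\frac{1}{\left(X{\left(\frac{\left(-1\right) \left(4 + 0\right)}{43},37 \right)} - 2099\right) + m} = \frac{1}{\left(-16 - 2099\right) - \frac{369289}{134757}} = \frac{1}{-2115 - \frac{369289}{134757}} = \frac{1}{- \frac{285380344}{134757}} = - \frac{134757}{285380344}$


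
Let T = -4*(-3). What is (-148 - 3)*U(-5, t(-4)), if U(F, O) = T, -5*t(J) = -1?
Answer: -1812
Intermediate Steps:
t(J) = ⅕ (t(J) = -⅕*(-1) = ⅕)
T = 12
U(F, O) = 12
(-148 - 3)*U(-5, t(-4)) = (-148 - 3)*12 = -151*12 = -1812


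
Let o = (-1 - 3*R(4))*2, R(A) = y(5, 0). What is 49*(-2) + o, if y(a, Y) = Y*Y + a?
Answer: -130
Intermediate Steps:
y(a, Y) = a + Y**2 (y(a, Y) = Y**2 + a = a + Y**2)
R(A) = 5 (R(A) = 5 + 0**2 = 5 + 0 = 5)
o = -32 (o = (-1 - 3*5)*2 = (-1 - 15)*2 = -16*2 = -32)
49*(-2) + o = 49*(-2) - 32 = -98 - 32 = -130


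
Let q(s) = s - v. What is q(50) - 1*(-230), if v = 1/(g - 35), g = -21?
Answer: 15681/56 ≈ 280.02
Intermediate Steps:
v = -1/56 (v = 1/(-21 - 35) = 1/(-56) = -1/56 ≈ -0.017857)
q(s) = 1/56 + s (q(s) = s - 1*(-1/56) = s + 1/56 = 1/56 + s)
q(50) - 1*(-230) = (1/56 + 50) - 1*(-230) = 2801/56 + 230 = 15681/56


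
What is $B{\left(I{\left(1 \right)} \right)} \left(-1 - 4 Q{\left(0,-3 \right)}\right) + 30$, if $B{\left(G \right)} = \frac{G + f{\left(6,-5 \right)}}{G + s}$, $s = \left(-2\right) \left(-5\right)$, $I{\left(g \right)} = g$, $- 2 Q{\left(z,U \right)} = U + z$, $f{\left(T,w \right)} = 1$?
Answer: $\frac{316}{11} \approx 28.727$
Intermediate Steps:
$Q{\left(z,U \right)} = - \frac{U}{2} - \frac{z}{2}$ ($Q{\left(z,U \right)} = - \frac{U + z}{2} = - \frac{U}{2} - \frac{z}{2}$)
$s = 10$
$B{\left(G \right)} = \frac{1 + G}{10 + G}$ ($B{\left(G \right)} = \frac{G + 1}{G + 10} = \frac{1 + G}{10 + G}$)
$B{\left(I{\left(1 \right)} \right)} \left(-1 - 4 Q{\left(0,-3 \right)}\right) + 30 = \frac{1 + 1}{10 + 1} \left(-1 - 4 \left(\left(- \frac{1}{2}\right) \left(-3\right) - 0\right)\right) + 30 = \frac{1}{11} \cdot 2 \left(-1 - 4 \left(\frac{3}{2} + 0\right)\right) + 30 = \frac{1}{11} \cdot 2 \left(-1 - 6\right) + 30 = \frac{2 \left(-1 - 6\right)}{11} + 30 = \frac{2}{11} \left(-7\right) + 30 = - \frac{14}{11} + 30 = \frac{316}{11}$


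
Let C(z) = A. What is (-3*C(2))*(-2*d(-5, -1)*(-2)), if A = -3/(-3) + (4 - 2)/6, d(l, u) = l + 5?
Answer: 0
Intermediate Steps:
d(l, u) = 5 + l
A = 4/3 (A = -3*(-⅓) + 2*(⅙) = 1 + ⅓ = 4/3 ≈ 1.3333)
C(z) = 4/3
(-3*C(2))*(-2*d(-5, -1)*(-2)) = (-3*4/3)*(-2*(5 - 5)*(-2)) = -4*(-2*0)*(-2) = -0*(-2) = -4*0 = 0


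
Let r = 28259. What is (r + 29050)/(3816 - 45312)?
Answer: -2729/1976 ≈ -1.3811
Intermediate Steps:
(r + 29050)/(3816 - 45312) = (28259 + 29050)/(3816 - 45312) = 57309/(-41496) = 57309*(-1/41496) = -2729/1976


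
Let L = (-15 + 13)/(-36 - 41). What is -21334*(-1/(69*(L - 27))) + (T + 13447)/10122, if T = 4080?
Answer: -4705248215/483538062 ≈ -9.7309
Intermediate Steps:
L = 2/77 (L = -2/(-77) = -2*(-1/77) = 2/77 ≈ 0.025974)
-21334*(-1/(69*(L - 27))) + (T + 13447)/10122 = -21334*(-1/(69*(2/77 - 27))) + (4080 + 13447)/10122 = -21334/((-2077/77*(-69))) + 17527*(1/10122) = -21334/143313/77 + 17527/10122 = -21334*77/143313 + 17527/10122 = -1642718/143313 + 17527/10122 = -4705248215/483538062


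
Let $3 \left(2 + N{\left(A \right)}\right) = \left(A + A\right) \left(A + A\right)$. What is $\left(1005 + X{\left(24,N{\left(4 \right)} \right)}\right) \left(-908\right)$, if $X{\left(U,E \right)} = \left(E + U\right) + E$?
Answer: $- \frac{2908324}{3} \approx -9.6944 \cdot 10^{5}$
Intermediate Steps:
$N{\left(A \right)} = -2 + \frac{4 A^{2}}{3}$ ($N{\left(A \right)} = -2 + \frac{\left(A + A\right) \left(A + A\right)}{3} = -2 + \frac{2 A 2 A}{3} = -2 + \frac{4 A^{2}}{3}$)
$X{\left(U,E \right)} = U + 2 E$
$\left(1005 + X{\left(24,N{\left(4 \right)} \right)}\right) \left(-908\right) = \left(1005 + \left(24 + 2 \left(-2 + \frac{4 \cdot 4^{2}}{3}\right)\right)\right) \left(-908\right) = \left(1005 + \left(24 + 2 \left(-2 + \frac{4}{3} \cdot 16\right)\right)\right) \left(-908\right) = \left(1005 + \left(24 + 2 \left(-2 + \frac{64}{3}\right)\right)\right) \left(-908\right) = \left(1005 + \left(24 + 2 \cdot \frac{58}{3}\right)\right) \left(-908\right) = \left(1005 + \left(24 + \frac{116}{3}\right)\right) \left(-908\right) = \left(1005 + \frac{188}{3}\right) \left(-908\right) = \frac{3203}{3} \left(-908\right) = - \frac{2908324}{3}$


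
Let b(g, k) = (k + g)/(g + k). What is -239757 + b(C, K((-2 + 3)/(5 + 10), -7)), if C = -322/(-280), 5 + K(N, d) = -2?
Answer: -239756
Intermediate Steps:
K(N, d) = -7 (K(N, d) = -5 - 2 = -7)
C = 23/20 (C = -322*(-1/280) = 23/20 ≈ 1.1500)
b(g, k) = 1 (b(g, k) = (g + k)/(g + k) = 1)
-239757 + b(C, K((-2 + 3)/(5 + 10), -7)) = -239757 + 1 = -239756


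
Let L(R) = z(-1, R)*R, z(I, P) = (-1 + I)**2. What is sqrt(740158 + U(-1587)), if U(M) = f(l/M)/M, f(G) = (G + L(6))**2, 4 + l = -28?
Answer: sqrt(8875161390564222)/109503 ≈ 860.32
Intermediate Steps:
l = -32 (l = -4 - 28 = -32)
L(R) = 4*R (L(R) = (-1 - 1)**2*R = (-2)**2*R = 4*R)
f(G) = (24 + G)**2 (f(G) = (G + 4*6)**2 = (G + 24)**2 = (24 + G)**2)
U(M) = (24 - 32/M)**2/M
sqrt(740158 + U(-1587)) = sqrt(740158 + 64*(-4 + 3*(-1587))**2/(-1587)**3) = sqrt(740158 + 64*(-1/3996969003)*(-4 - 4761)**2) = sqrt(740158 + 64*(-1/3996969003)*(-4765)**2) = sqrt(740158 + 64*(-1/3996969003)*22705225) = sqrt(740158 - 1453134400/3996969003) = sqrt(2958387130188074/3996969003) = sqrt(8875161390564222)/109503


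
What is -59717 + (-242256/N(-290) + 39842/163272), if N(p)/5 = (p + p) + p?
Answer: -3531105755839/59186100 ≈ -59661.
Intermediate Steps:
N(p) = 15*p (N(p) = 5*((p + p) + p) = 5*(2*p + p) = 5*(3*p) = 15*p)
-59717 + (-242256/N(-290) + 39842/163272) = -59717 + (-242256/(15*(-290)) + 39842/163272) = -59717 + (-242256/(-4350) + 39842*(1/163272)) = -59717 + (-242256*(-1/4350) + 19921/81636) = -59717 + (40376/725 + 19921/81636) = -59717 + 3310577861/59186100 = -3531105755839/59186100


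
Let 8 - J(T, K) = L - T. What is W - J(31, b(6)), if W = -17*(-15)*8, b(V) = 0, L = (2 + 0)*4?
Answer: 2009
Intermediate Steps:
L = 8 (L = 2*4 = 8)
J(T, K) = T (J(T, K) = 8 - (8 - T) = 8 + (-8 + T) = T)
W = 2040 (W = 255*8 = 2040)
W - J(31, b(6)) = 2040 - 1*31 = 2040 - 31 = 2009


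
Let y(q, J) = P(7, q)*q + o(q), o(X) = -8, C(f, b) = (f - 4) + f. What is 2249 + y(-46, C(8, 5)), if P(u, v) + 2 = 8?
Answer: 1965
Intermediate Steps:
P(u, v) = 6 (P(u, v) = -2 + 8 = 6)
C(f, b) = -4 + 2*f (C(f, b) = (-4 + f) + f = -4 + 2*f)
y(q, J) = -8 + 6*q (y(q, J) = 6*q - 8 = -8 + 6*q)
2249 + y(-46, C(8, 5)) = 2249 + (-8 + 6*(-46)) = 2249 + (-8 - 276) = 2249 - 284 = 1965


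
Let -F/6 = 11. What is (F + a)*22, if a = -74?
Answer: -3080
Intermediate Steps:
F = -66 (F = -6*11 = -66)
(F + a)*22 = (-66 - 74)*22 = -140*22 = -3080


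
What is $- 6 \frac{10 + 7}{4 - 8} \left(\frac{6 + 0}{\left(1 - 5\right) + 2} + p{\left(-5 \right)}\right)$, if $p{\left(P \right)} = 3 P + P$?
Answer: $- \frac{1173}{2} \approx -586.5$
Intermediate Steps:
$p{\left(P \right)} = 4 P$
$- 6 \frac{10 + 7}{4 - 8} \left(\frac{6 + 0}{\left(1 - 5\right) + 2} + p{\left(-5 \right)}\right) = - 6 \frac{10 + 7}{4 - 8} \left(\frac{6 + 0}{\left(1 - 5\right) + 2} + 4 \left(-5\right)\right) = - 6 \frac{17}{-4} \left(\frac{6}{-4 + 2} - 20\right) = - 6 \cdot 17 \left(- \frac{1}{4}\right) \left(\frac{6}{-2} - 20\right) = \left(-6\right) \left(- \frac{17}{4}\right) \left(6 \left(- \frac{1}{2}\right) - 20\right) = \frac{51 \left(-3 - 20\right)}{2} = \frac{51}{2} \left(-23\right) = - \frac{1173}{2}$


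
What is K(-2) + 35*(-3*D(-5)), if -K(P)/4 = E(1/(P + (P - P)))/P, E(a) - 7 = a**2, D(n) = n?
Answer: 1079/2 ≈ 539.50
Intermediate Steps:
E(a) = 7 + a**2
K(P) = -4*(7 + P**(-2))/P (K(P) = -4*(7 + (1/(P + (P - P)))**2)/P = -4*(7 + (1/(P + 0))**2)/P = -4*(7 + (1/P)**2)/P = -4*(7 + P**(-2))/P)
K(-2) + 35*(-3*D(-5)) = (-28/(-2) - 4/(-2)**3) + 35*(-3*(-5)) = (-28*(-1/2) - 4*(-1/8)) + 35*15 = (14 + 1/2) + 525 = 29/2 + 525 = 1079/2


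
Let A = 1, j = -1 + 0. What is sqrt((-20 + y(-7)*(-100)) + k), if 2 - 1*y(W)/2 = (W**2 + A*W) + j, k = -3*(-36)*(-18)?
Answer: 2*sqrt(1459) ≈ 76.394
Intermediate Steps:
j = -1
k = -1944 (k = 108*(-18) = -1944)
y(W) = 6 - 2*W - 2*W**2 (y(W) = 4 - 2*((W**2 + 1*W) - 1) = 4 - 2*((W**2 + W) - 1) = 4 - 2*((W + W**2) - 1) = 4 - 2*(-1 + W + W**2) = 4 + (2 - 2*W - 2*W**2) = 6 - 2*W - 2*W**2)
sqrt((-20 + y(-7)*(-100)) + k) = sqrt((-20 + (6 - 2*(-7) - 2*(-7)**2)*(-100)) - 1944) = sqrt((-20 + (6 + 14 - 2*49)*(-100)) - 1944) = sqrt((-20 + (6 + 14 - 98)*(-100)) - 1944) = sqrt((-20 - 78*(-100)) - 1944) = sqrt((-20 + 7800) - 1944) = sqrt(7780 - 1944) = sqrt(5836) = 2*sqrt(1459)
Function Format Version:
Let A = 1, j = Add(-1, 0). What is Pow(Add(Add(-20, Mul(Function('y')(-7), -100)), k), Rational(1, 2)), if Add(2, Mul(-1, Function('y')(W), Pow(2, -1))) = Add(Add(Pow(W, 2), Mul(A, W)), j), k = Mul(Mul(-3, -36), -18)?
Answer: Mul(2, Pow(1459, Rational(1, 2))) ≈ 76.394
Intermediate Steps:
j = -1
k = -1944 (k = Mul(108, -18) = -1944)
Function('y')(W) = Add(6, Mul(-2, W), Mul(-2, Pow(W, 2))) (Function('y')(W) = Add(4, Mul(-2, Add(Add(Pow(W, 2), Mul(1, W)), -1))) = Add(4, Mul(-2, Add(Add(Pow(W, 2), W), -1))) = Add(4, Mul(-2, Add(Add(W, Pow(W, 2)), -1))) = Add(4, Mul(-2, Add(-1, W, Pow(W, 2)))) = Add(4, Add(2, Mul(-2, W), Mul(-2, Pow(W, 2)))) = Add(6, Mul(-2, W), Mul(-2, Pow(W, 2))))
Pow(Add(Add(-20, Mul(Function('y')(-7), -100)), k), Rational(1, 2)) = Pow(Add(Add(-20, Mul(Add(6, Mul(-2, -7), Mul(-2, Pow(-7, 2))), -100)), -1944), Rational(1, 2)) = Pow(Add(Add(-20, Mul(Add(6, 14, Mul(-2, 49)), -100)), -1944), Rational(1, 2)) = Pow(Add(Add(-20, Mul(Add(6, 14, -98), -100)), -1944), Rational(1, 2)) = Pow(Add(Add(-20, Mul(-78, -100)), -1944), Rational(1, 2)) = Pow(Add(Add(-20, 7800), -1944), Rational(1, 2)) = Pow(Add(7780, -1944), Rational(1, 2)) = Pow(5836, Rational(1, 2)) = Mul(2, Pow(1459, Rational(1, 2)))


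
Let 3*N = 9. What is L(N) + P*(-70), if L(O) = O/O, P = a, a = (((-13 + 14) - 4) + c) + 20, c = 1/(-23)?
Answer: -27277/23 ≈ -1186.0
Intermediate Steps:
N = 3 (N = (⅓)*9 = 3)
c = -1/23 ≈ -0.043478
a = 390/23 (a = (((-13 + 14) - 4) - 1/23) + 20 = ((1 - 4) - 1/23) + 20 = (-3 - 1/23) + 20 = -70/23 + 20 = 390/23 ≈ 16.957)
P = 390/23 ≈ 16.957
L(O) = 1
L(N) + P*(-70) = 1 + (390/23)*(-70) = 1 - 27300/23 = -27277/23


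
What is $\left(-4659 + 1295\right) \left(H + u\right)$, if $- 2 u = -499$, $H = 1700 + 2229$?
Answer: $-14056474$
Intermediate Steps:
$H = 3929$
$u = \frac{499}{2}$ ($u = \left(- \frac{1}{2}\right) \left(-499\right) = \frac{499}{2} \approx 249.5$)
$\left(-4659 + 1295\right) \left(H + u\right) = \left(-4659 + 1295\right) \left(3929 + \frac{499}{2}\right) = \left(-3364\right) \frac{8357}{2} = -14056474$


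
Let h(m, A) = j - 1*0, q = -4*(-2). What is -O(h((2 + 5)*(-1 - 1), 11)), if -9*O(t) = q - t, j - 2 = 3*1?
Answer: 1/3 ≈ 0.33333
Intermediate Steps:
q = 8
j = 5 (j = 2 + 3*1 = 2 + 3 = 5)
h(m, A) = 5 (h(m, A) = 5 - 1*0 = 5 + 0 = 5)
O(t) = -8/9 + t/9 (O(t) = -(8 - t)/9 = -8/9 + t/9)
-O(h((2 + 5)*(-1 - 1), 11)) = -(-8/9 + (1/9)*5) = -(-8/9 + 5/9) = -1*(-1/3) = 1/3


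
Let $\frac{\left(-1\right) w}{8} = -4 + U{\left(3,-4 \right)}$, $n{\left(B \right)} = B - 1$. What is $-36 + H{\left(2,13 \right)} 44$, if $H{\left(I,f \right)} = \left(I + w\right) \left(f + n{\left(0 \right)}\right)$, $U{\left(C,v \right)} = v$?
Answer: $34812$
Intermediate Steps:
$n{\left(B \right)} = -1 + B$
$w = 64$ ($w = - 8 \left(-4 - 4\right) = \left(-8\right) \left(-8\right) = 64$)
$H{\left(I,f \right)} = \left(-1 + f\right) \left(64 + I\right)$ ($H{\left(I,f \right)} = \left(I + 64\right) \left(f + \left(-1 + 0\right)\right) = \left(64 + I\right) \left(f - 1\right) = \left(64 + I\right) \left(-1 + f\right) = \left(-1 + f\right) \left(64 + I\right)$)
$-36 + H{\left(2,13 \right)} 44 = -36 + \left(-64 - 2 + 64 \cdot 13 + 2 \cdot 13\right) 44 = -36 + \left(-64 - 2 + 832 + 26\right) 44 = -36 + 792 \cdot 44 = -36 + 34848 = 34812$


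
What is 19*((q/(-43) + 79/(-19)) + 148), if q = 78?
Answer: 116037/43 ≈ 2698.5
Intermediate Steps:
19*((q/(-43) + 79/(-19)) + 148) = 19*((78/(-43) + 79/(-19)) + 148) = 19*((78*(-1/43) + 79*(-1/19)) + 148) = 19*((-78/43 - 79/19) + 148) = 19*(-4879/817 + 148) = 19*(116037/817) = 116037/43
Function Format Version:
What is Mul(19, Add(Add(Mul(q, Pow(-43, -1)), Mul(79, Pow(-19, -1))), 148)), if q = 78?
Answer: Rational(116037, 43) ≈ 2698.5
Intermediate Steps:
Mul(19, Add(Add(Mul(q, Pow(-43, -1)), Mul(79, Pow(-19, -1))), 148)) = Mul(19, Add(Add(Mul(78, Pow(-43, -1)), Mul(79, Pow(-19, -1))), 148)) = Mul(19, Add(Add(Mul(78, Rational(-1, 43)), Mul(79, Rational(-1, 19))), 148)) = Mul(19, Add(Add(Rational(-78, 43), Rational(-79, 19)), 148)) = Mul(19, Add(Rational(-4879, 817), 148)) = Mul(19, Rational(116037, 817)) = Rational(116037, 43)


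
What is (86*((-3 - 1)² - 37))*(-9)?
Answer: 16254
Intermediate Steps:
(86*((-3 - 1)² - 37))*(-9) = (86*((-4)² - 37))*(-9) = (86*(16 - 37))*(-9) = (86*(-21))*(-9) = -1806*(-9) = 16254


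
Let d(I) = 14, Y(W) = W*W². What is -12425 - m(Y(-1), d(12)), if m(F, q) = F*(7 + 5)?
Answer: -12413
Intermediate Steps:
Y(W) = W³
m(F, q) = 12*F (m(F, q) = F*12 = 12*F)
-12425 - m(Y(-1), d(12)) = -12425 - 12*(-1)³ = -12425 - 12*(-1) = -12425 - 1*(-12) = -12425 + 12 = -12413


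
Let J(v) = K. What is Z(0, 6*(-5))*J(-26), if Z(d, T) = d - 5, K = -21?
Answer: 105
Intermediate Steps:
J(v) = -21
Z(d, T) = -5 + d
Z(0, 6*(-5))*J(-26) = (-5 + 0)*(-21) = -5*(-21) = 105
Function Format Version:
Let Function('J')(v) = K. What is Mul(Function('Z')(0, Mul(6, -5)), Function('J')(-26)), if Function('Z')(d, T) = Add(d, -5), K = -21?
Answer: 105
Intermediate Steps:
Function('J')(v) = -21
Function('Z')(d, T) = Add(-5, d)
Mul(Function('Z')(0, Mul(6, -5)), Function('J')(-26)) = Mul(Add(-5, 0), -21) = Mul(-5, -21) = 105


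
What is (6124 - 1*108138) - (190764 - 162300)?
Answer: -130478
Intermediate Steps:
(6124 - 1*108138) - (190764 - 162300) = (6124 - 108138) - 1*28464 = -102014 - 28464 = -130478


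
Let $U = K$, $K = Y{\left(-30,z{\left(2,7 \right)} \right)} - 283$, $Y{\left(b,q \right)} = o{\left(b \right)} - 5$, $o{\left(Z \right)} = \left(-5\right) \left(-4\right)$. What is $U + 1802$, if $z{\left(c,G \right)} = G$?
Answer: $1534$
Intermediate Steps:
$o{\left(Z \right)} = 20$
$Y{\left(b,q \right)} = 15$ ($Y{\left(b,q \right)} = 20 - 5 = 15$)
$K = -268$ ($K = 15 - 283 = -268$)
$U = -268$
$U + 1802 = -268 + 1802 = 1534$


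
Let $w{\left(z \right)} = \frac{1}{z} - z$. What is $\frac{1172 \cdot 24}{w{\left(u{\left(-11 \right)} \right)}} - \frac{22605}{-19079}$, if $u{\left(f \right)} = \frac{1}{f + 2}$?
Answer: $- \frac{301754913}{95395} \approx -3163.2$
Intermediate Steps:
$u{\left(f \right)} = \frac{1}{2 + f}$
$\frac{1172 \cdot 24}{w{\left(u{\left(-11 \right)} \right)}} - \frac{22605}{-19079} = \frac{1172 \cdot 24}{\frac{1}{\frac{1}{2 - 11}} - \frac{1}{2 - 11}} - \frac{22605}{-19079} = \frac{28128}{\frac{1}{\frac{1}{-9}} - \frac{1}{-9}} - - \frac{22605}{19079} = \frac{28128}{\frac{1}{- \frac{1}{9}} - - \frac{1}{9}} + \frac{22605}{19079} = \frac{28128}{-9 + \frac{1}{9}} + \frac{22605}{19079} = \frac{28128}{- \frac{80}{9}} + \frac{22605}{19079} = 28128 \left(- \frac{9}{80}\right) + \frac{22605}{19079} = - \frac{15822}{5} + \frac{22605}{19079} = - \frac{301754913}{95395}$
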